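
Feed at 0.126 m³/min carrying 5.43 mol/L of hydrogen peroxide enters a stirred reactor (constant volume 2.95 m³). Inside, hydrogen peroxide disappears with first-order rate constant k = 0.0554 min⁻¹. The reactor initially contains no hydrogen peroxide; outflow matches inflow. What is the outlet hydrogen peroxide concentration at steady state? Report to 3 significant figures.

Species balance: V dC/dt = Q C_in − Q C − k V C.
Steady state (dC/dt = 0): C_ss = Q C_in/(Q + kV) = C_in/(1 + kV/Q).
C_ss = 0.126·5.43/(0.126 + 0.0554·2.95) = 0.68418/0.28943 = 2.3639 mol/L.

2.36 mol/L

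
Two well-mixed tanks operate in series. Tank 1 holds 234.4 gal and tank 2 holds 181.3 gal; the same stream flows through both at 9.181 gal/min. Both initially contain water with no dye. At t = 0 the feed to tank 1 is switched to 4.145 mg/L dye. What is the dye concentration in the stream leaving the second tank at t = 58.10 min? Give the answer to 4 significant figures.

3.012 mg/L

Time constants: τᵢ = Vᵢ/Q for each well-mixed tank.
τ₁ = 234.4/9.181 = 25.5310 min; τ₂ = 181.3/9.181 = 19.7473 min.
Tank 1: C₁ = C_in(1 − e^(−t/τ₁)). Tank 2 (τ₁ ≠ τ₂): C₂ = C_in[1 − (τ₁ e^(−t/τ₁) − τ₂ e^(−t/τ₂))/(τ₁ − τ₂)].
At t = 58.10: e^(−t/τ₁) = 0.102728, e^(−t/τ₂) = 0.0527509.
C₂ = 4.145·[1 − (25.5310·0.102728 − 19.7473·0.0527509)/(5.78368)] = 4.145·0.726633 = 3.01189 mg/L.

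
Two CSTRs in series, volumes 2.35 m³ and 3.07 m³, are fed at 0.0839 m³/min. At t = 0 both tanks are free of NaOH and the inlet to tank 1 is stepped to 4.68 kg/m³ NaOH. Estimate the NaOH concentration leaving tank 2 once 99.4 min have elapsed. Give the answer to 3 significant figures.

Each tank obeys Vᵢ dCᵢ/dt = Q(Cᵢ₋₁ − Cᵢ), so τᵢ = Vᵢ/Q.
τ₁ = 2.35/0.0839 = 28.010 min; τ₂ = 3.07/0.0839 = 36.591 min.
Solving the cascade with C₁(0)=C₂(0)=0 gives C₂(t) = C_in[1 − (τ₁ e^(−t/τ₁) − τ₂ e^(−t/τ₂))/(τ₁ − τ₂)].
At t = 99.4: e^(−t/τ₁) = 0.028759, e^(−t/τ₂) = 0.066106.
C₂ = 4.68·[1 − (28.010·0.028759 − 36.591·0.066106)/(-8.5816)] = 4.68·0.81200 = 3.8002 kg/m³.

3.80 kg/m³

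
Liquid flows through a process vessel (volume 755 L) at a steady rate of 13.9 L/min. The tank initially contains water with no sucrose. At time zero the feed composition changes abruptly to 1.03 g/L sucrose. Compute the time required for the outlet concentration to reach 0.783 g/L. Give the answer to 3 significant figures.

77.6 min

Species balance on the tank: V dC/dt = Q(C_in − C), so τ = V/Q = 54.317 min.
C(t) = C_in + (C₀ − C_in) e^(−t/τ). Set C = 0.783 and solve for t:
e^(−t/τ) = (C − C_in)/(C₀ − C_in) = (0.783 − 1.03)/(0 − 1.03) = 0.23981
t = −τ ln(…) = 54.317 × 1.4279 = 77.560 min.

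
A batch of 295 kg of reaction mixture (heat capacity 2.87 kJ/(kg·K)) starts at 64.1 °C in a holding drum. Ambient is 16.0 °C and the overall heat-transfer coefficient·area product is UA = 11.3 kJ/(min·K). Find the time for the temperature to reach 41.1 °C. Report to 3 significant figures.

48.7 min

Lumped-capacitance energy balance: M c_p dT/dt = UA(T_amb − T).
τ = M c_p/UA = 74.925 min; T_ss = T_amb = 16.000 °C.
T(t) = T_ss + (T₀ − T_ss)e^(−t/τ); set T = 41.1:
t = −τ ln[(T − T_ss)/(T₀ − T_ss)] = −74.925 · ln(0.52183) = 48.732 min.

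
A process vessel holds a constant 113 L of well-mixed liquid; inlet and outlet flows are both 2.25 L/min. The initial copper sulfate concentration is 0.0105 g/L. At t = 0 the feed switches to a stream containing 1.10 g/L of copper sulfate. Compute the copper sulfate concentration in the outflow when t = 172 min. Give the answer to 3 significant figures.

Accumulation = in − out for the solute gives V dC/dt = Q(C_in − C).
Time constant τ = V/Q = 113/2.25 = 50.222 min.
Integrating: C(t) = C_in + (C₀ − C_in) e^(−t/τ).
C(172) = 1.10 + (0.0105 − 1.10)·e^(−172/50.222) = 1.10 + (-1.0895)·0.032556 = 1.0645 g/L.

1.06 g/L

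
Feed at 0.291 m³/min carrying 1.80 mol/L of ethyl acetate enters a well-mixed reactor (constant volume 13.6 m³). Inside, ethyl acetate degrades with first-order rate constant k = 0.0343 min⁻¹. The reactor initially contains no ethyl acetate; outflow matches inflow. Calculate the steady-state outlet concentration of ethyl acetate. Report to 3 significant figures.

0.692 mol/L

Accumulation = in − out − consumed: V dC/dt = Q C_in − Q C − k V C.
Steady state (dC/dt = 0): C_ss = Q C_in/(Q + kV) = C_in/(1 + kV/Q).
C_ss = 0.291·1.80/(0.291 + 0.0343·13.6) = 0.52380/0.75748 = 0.69150 mol/L.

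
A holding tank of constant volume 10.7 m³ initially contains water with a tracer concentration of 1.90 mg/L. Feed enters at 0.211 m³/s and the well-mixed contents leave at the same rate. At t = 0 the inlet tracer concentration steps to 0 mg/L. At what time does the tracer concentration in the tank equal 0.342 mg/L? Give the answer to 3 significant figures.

Transient balance on the dissolved component: V dC/dt = Q(C_in − C), so τ = V/Q = 50.711 s.
C(t) = C_in + (C₀ − C_in) e^(−t/τ). Set C = 0.342 and solve for t:
e^(−t/τ) = (C − C_in)/(C₀ − C_in) = (0.342 − 0)/(1.90 − 0) = 0.18000
t = −τ ln(…) = 50.711 × 1.7148 = 86.959 s.

87.0 s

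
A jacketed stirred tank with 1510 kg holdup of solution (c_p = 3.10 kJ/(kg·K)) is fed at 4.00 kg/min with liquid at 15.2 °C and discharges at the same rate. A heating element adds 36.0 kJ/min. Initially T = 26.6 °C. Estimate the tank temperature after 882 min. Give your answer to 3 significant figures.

18.9 °C

Unsteady energy balance on the tank contents: M c_p dT/dt = ṁ c_p (T_in − T) + 36.0.
τ = M/ṁ = 377.50 min; T_ss = T_in + Q̇/(ṁ c_p) = 15.2 + 36.0/(4.00·3.10) = 18.103 °C.
Integrating: T(t) = T_ss + (T₀ − T_ss) e^(−t/τ).
T(882) = 18.103 + (8.4968)·e^(−882/377.50) = 18.103 + (8.4968)·0.096673 = 18.925 °C.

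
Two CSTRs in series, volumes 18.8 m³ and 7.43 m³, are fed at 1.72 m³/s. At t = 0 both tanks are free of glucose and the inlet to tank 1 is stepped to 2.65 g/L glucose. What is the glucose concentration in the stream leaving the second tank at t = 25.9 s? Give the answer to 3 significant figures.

Time constants: τᵢ = Vᵢ/Q for each well-mixed tank.
τ₁ = 18.8/1.72 = 10.930 s; τ₂ = 7.43/1.72 = 4.3198 s.
Solving the cascade with C₁(0)=C₂(0)=0 gives C₂(t) = C_in[1 − (τ₁ e^(−t/τ₁) − τ₂ e^(−t/τ₂))/(τ₁ − τ₂)].
At t = 25.9: e^(−t/τ₁) = 0.093521, e^(−t/τ₂) = 0.0024895.
C₂ = 2.65·[1 − (10.930·0.093521 − 4.3198·0.0024895)/(6.6105)] = 2.65·0.84699 = 2.2445 g/L.

2.24 g/L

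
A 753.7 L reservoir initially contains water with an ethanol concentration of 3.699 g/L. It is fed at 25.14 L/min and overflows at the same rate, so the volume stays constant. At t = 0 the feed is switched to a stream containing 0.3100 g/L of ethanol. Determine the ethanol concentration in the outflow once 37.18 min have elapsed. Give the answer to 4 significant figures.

Species balance on the tank: V dC/dt = Q(C_in − C).
Time constant τ = V/Q = 753.7/25.14 = 29.9801 min.
C approaches C_in exponentially: C(t) = C_in + (C₀ − C_in) e^(−t/τ).
C(37.18) = 0.3100 + (3.699 − 0.3100)·e^(−37.18/29.9801) = 0.3100 + (3.38900)·0.289339 = 1.29057 g/L.

1.291 g/L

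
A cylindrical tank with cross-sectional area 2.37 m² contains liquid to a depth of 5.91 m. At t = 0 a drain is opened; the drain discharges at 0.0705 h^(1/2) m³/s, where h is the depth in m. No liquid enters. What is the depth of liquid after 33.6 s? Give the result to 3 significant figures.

A dh/dt = −Q_out = −0.0705 √h.
∫ h^(−1/2) dh = −(0.0705/A) ∫ dt, giving 2√h = 2√h₀ − (0.0705/A) t.
√h = √5.91 − 0.0705·33.6/(2·2.37) = 2.4310 − 0.49975 = 1.9313.
h = 1.9313² = 3.7299 m.

3.73 m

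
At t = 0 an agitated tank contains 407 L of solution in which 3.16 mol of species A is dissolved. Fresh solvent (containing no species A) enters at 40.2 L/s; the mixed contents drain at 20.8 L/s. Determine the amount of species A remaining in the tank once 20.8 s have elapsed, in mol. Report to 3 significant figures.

Let m(t) be the amount of species A. Volume: V(t) = V₀ + (Q_in − Q_out) t = 407 + 19.400 t; V(20.8) = 810.52 L.
Solute balance: dm/dt = 0 − Q_out C = −Q_out m/V(t).
dm/m = −Q_out dt/(V₀ + 19.400 t); integrating gives ln(m/m₀) = −(Q_out/(Q_in−Q_out)) ln(V/V₀).
m = m₀ (V₀/V)^(Q_out/(Q_in−Q_out)) = 3.16 × (407/810.52)^(1.0722) = 1.5098 mol.

1.51 mol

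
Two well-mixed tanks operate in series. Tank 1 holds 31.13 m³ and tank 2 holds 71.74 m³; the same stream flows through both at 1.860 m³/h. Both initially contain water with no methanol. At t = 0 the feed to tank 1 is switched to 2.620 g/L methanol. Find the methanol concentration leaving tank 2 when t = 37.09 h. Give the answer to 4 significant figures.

1.070 g/L

Species balance on tank i: dCᵢ/dt = (Cᵢ₋₁ − Cᵢ)/τᵢ with τᵢ = Vᵢ/Q.
τ₁ = 31.13/1.860 = 16.7366 h; τ₂ = 71.74/1.860 = 38.5699 h.
Tank 1: C₁ = C_in(1 − e^(−t/τ₁)). Tank 2 (τ₁ ≠ τ₂): C₂ = C_in[1 − (τ₁ e^(−t/τ₁) − τ₂ e^(−t/τ₂))/(τ₁ − τ₂)].
At t = 37.09: e^(−t/τ₁) = 0.109033, e^(−t/τ₂) = 0.382269.
C₂ = 2.620·[1 − (16.7366·0.109033 − 38.5699·0.382269)/(-21.8333)] = 2.620·0.408279 = 1.06969 g/L.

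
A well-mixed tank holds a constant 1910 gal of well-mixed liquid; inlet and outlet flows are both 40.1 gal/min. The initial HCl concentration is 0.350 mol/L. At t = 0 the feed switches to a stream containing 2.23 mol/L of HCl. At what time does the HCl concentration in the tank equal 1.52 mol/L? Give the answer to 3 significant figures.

46.4 min

Species balance: V dC/dt = Q(C_in − C) ⇒ τ = V/Q = 47.631 min.
C(t) = C_in + (C₀ − C_in) e^(−t/τ). Set C = 1.52 and solve for t:
e^(−t/τ) = (C − C_in)/(C₀ − C_in) = (1.52 − 2.23)/(0.350 − 2.23) = 0.37766
t = −τ ln(…) = 47.631 × 0.97376 = 46.381 min.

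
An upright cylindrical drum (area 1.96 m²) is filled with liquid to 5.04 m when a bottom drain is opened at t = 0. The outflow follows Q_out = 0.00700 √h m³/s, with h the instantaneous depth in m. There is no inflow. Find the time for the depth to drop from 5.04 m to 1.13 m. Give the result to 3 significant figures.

With no inflow, A dh/dt = −0.00700 √h.
Separate and integrate: 2(√h − √h₀) = −(0.00700/A) t.
t = 2A(√h₀ − √h)/0.00700 = 2·1.96·(√5.04 − √1.13)/0.00700
  = 3.9200 × (2.2450 − 1.0630) / 0.00700 = 661.91 s.

662 s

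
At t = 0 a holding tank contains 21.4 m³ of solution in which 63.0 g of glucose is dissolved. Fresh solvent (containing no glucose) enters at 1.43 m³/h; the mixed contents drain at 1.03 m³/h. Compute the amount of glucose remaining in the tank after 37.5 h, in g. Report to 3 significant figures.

Total volume: dV/dt = Q_in − Q_out = 0.40000 m³/h, so V(t) = 21.4 + 0.40000 t and V(37.5) = 36.400 m³.
Solute balance: dm/dt = 0 − Q_out C = −Q_out m/V(t).
Separate: dm/m = −Q_out dt/V(t) ⇒ ln(m/m₀) = −(Q_out/(Q_in−Q_out)) ln(V/V₀).
m = m₀ (V₀/V)^(Q_out/(Q_in−Q_out)) = 63.0 × (21.4/36.400)^(2.5750) = 16.044 g.

16.0 g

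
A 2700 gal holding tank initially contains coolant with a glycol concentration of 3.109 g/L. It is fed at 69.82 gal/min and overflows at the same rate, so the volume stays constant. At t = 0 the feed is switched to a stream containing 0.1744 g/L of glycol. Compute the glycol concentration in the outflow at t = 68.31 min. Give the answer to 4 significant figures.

Unsteady species balance (constant V, well mixed): V dC/dt = Q(C_in − C).
Rewrite as dC/dt + C/τ = C_in/τ, τ = V/Q = 38.6709 min.
C approaches C_in exponentially: C(t) = C_in + (C₀ − C_in) e^(−t/τ).
C(68.31) = 0.1744 + (3.109 − 0.1744)·e^(−68.31/38.6709) = 0.1744 + (2.93460)·0.170939 = 0.676039 g/L.

0.6760 g/L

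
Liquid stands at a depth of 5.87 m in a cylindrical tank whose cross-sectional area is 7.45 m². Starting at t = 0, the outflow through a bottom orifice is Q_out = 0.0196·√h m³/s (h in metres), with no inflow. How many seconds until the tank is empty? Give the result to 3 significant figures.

1840 s

Accumulation of liquid (constant cross-section A): A dh/dt = −0.0196 √h.
Separate and integrate: 2(√h − √h₀) = −(0.0196/A) t.
Tank is empty when √h = 0: t_empty = 2A√h₀/0.0196.
t_empty = 2·7.45·√5.87/0.0196 = 14.900·2.4228/0.0196 = 1841.8 s.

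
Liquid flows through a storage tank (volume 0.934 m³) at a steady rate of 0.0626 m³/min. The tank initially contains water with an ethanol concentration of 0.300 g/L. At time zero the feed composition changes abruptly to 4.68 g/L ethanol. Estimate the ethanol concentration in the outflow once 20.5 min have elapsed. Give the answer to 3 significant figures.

Mass balance on the solute (V constant): V dC/dt = Q(C_in − C).
Rewrite as dC/dt + C/τ = C_in/τ, τ = V/Q = 14.920 min.
Integrating: C(t) = C_in + (C₀ − C_in) e^(−t/τ).
C(20.5) = 4.68 + (0.300 − 4.68)·e^(−20.5/14.920) = 4.68 + (-4.3800)·0.25310 = 3.5714 g/L.

3.57 g/L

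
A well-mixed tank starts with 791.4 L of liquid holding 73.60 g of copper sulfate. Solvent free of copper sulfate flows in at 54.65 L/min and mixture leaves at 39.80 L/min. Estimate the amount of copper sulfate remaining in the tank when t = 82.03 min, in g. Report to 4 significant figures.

Let m(t) be the amount of copper sulfate. Volume: V(t) = V₀ + (Q_in − Q_out) t = 791.4 + 14.8500 t; V(82.03) = 2009.55 L.
Solute balance: dm/dt = 0 − Q_out C = −Q_out m/V(t).
dm/m = −Q_out dt/(V₀ + 14.8500 t); integrating gives ln(m/m₀) = −(Q_out/(Q_in−Q_out)) ln(V/V₀).
m = m₀ (V₀/V)^(Q_out/(Q_in−Q_out)) = 73.60 × (791.4/2009.55)^(2.68013) = 6.05651 g.

6.057 g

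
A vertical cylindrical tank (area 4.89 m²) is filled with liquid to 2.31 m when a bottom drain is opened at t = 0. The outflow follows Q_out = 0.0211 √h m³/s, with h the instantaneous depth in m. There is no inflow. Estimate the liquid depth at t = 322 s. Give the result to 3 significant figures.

0.681 m

A dh/dt = −Q_out = −0.0211 √h.
Separate and integrate: 2(√h − √h₀) = −(0.0211/A) t.
√h = √2.31 − 0.0211·322/(2·4.89) = 1.5199 − 0.69470 = 0.82516.
h = 0.82516² = 0.68090 m.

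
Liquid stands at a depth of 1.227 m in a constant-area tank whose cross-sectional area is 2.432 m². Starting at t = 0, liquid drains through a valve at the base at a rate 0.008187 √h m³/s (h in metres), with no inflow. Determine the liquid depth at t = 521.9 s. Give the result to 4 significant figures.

0.05255 m

Volume balance on the tank: A dh/dt = −0.008187 √h.
This is separable: 2 d(√h)/dt = −0.008187/A, so √h = √h₀ − (0.008187/(2A)) t.
√h = √1.227 − 0.008187·521.9/(2·2.432) = 1.10770 − 0.878453 = 0.229247.
h = 0.229247² = 0.0525543 m.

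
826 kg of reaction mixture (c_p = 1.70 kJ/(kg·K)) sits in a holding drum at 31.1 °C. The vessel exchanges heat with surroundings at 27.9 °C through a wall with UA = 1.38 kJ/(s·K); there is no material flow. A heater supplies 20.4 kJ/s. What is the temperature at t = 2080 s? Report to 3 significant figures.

Energy balance: M c_p dT/dt = −UA(T − T_amb) + Q̇.
dT/dt = (T_ss − T)/τ with T_ss = T_amb + Q̇/UA = 27.9 + 20.4/1.38 = 42.683 °C, τ = M c_p/UA = 826·1.70/1.38 = 1017.5 s.
This is linear first-order; T(t) = T_ss + (T₀ − T_ss) e^(−t/τ).
T(2080) = 42.683 + (-11.583)·0.12949 = 41.183 °C.

41.2 °C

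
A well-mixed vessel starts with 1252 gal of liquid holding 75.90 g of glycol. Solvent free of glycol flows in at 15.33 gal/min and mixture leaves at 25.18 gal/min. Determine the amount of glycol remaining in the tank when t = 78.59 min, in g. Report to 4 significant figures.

Total volume: dV/dt = Q_in − Q_out = -9.85000 gal/min, so V(t) = 1252 − 9.85000 t and V(78.59) = 477.889 gal.
No glycol enters, so dm/dt = −Q_out · (m/V).
dm/m = −Q_out dt/(V₀ − 9.85000 t); integrating gives ln(m/m₀) = −(Q_out/(Q_in−Q_out)) ln(V/V₀).
m = m₀ (V₀/V)^(Q_out/(Q_in−Q_out)) = 75.90 × (1252/477.889)^(-2.55635) = 6.47112 g.

6.471 g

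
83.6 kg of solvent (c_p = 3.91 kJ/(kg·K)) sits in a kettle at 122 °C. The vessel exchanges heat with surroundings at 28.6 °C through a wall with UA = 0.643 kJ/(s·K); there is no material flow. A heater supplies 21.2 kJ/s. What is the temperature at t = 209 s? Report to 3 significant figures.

First-law balance (no shaft work): M c_p dT/dt = −UA(T − T_amb) + Q̇.
dT/dt = (T_ss − T)/τ with T_ss = T_amb + Q̇/UA = 28.6 + 21.2/0.643 = 61.570 °C, τ = M c_p/UA = 83.6·3.91/0.643 = 508.36 s.
T approaches T_ss exponentially: T(t) = T_ss + (T₀ − T_ss) e^(−t/τ).
T(209) = 61.570 + (60.430)·0.66290 = 101.63 °C.

102 °C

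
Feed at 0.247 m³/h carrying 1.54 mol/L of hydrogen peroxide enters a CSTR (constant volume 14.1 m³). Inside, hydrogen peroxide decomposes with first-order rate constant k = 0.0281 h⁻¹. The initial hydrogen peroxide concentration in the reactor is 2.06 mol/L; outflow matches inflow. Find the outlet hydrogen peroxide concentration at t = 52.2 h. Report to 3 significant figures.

0.727 mol/L

Species balance: V dC/dt = Q C_in − Q C − k V C.
This is linear with rate a = Q/V + k = 0.045618 h⁻¹.
C_ss = Q C_in/(Q + kV) = 0.59138 mol/L; C(t) = C_ss + (C₀ − C_ss) e^(−a t).
C(52.2) = 0.59138 + (1.4686)·e^(−0.045618·52.2) = 0.59138 + (1.4686)·0.092435 = 0.72713 mol/L.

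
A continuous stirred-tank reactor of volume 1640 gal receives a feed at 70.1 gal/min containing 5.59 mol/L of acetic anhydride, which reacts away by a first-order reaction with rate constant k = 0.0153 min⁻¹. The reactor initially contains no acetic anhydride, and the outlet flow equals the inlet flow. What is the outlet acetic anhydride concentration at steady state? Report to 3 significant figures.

4.12 mol/L

Species balance: V dC/dt = Q C_in − Q C − k V C.
Steady state (dC/dt = 0): C_ss = Q C_in/(Q + kV) = C_in/(1 + kV/Q).
C_ss = 70.1·5.59/(70.1 + 0.0153·1640) = 391.86/95.192 = 4.1165 mol/L.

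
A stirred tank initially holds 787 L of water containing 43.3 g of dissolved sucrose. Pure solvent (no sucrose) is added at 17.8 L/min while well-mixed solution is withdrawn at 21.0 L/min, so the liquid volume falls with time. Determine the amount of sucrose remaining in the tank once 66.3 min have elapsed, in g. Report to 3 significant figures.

5.51 g

Let m(t) be the amount of sucrose. Volume: V(t) = V₀ + (Q_in − Q_out) t = 787 − 3.2000 t; V(66.3) = 574.84 L.
Species balance (pure solvent in): dm/dt = −Q_out · m/V(t).
dm/m = −Q_out dt/(V₀ − 3.2000 t); integrating gives ln(m/m₀) = −(Q_out/(Q_in−Q_out)) ln(V/V₀).
m = m₀ (V₀/V)^(Q_out/(Q_in−Q_out)) = 43.3 × (787/574.84)^(-6.5625) = 5.5104 g.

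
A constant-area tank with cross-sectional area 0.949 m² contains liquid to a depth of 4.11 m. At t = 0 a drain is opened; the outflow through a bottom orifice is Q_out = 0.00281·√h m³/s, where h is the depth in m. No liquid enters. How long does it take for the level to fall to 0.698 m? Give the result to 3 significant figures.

805 s

A dh/dt = −Q_out = −0.00281 √h.
∫ h^(−1/2) dh = −(0.00281/A) ∫ dt, giving 2√h = 2√h₀ − (0.00281/A) t.
t = 2A(√h₀ − √h)/0.00281 = 2·0.949·(√4.11 − √0.698)/0.00281
  = 1.8980 × (2.0273 − 0.83546) / 0.00281 = 805.03 s.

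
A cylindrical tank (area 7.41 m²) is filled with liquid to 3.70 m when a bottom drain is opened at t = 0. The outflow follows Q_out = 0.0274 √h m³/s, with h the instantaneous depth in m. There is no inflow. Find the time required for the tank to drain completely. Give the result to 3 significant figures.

Accumulation of liquid (constant cross-section A): A dh/dt = −0.0274 √h.
∫ h^(−1/2) dh = −(0.0274/A) ∫ dt, giving 2√h = 2√h₀ − (0.0274/A) t.
Tank is empty when √h = 0: t_empty = 2A√h₀/0.0274.
t_empty = 2·7.41·√3.70/0.0274 = 14.820·1.9235/0.0274 = 1040.4 s.

1040 s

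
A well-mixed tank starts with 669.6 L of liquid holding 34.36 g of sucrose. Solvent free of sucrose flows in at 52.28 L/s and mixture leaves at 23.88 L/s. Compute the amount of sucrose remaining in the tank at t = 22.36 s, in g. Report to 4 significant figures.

Let m(t) be the amount of sucrose. Volume: V(t) = V₀ + (Q_in − Q_out) t = 669.6 + 28.4000 t; V(22.36) = 1304.62 L.
Solute balance: dm/dt = 0 − Q_out C = −Q_out m/V(t).
dm/m = −Q_out dt/(V₀ + 28.4000 t); integrating gives ln(m/m₀) = −(Q_out/(Q_in−Q_out)) ln(V/V₀).
m = m₀ (V₀/V)^(Q_out/(Q_in−Q_out)) = 34.36 × (669.6/1304.62)^(0.840845) = 19.6104 g.

19.61 g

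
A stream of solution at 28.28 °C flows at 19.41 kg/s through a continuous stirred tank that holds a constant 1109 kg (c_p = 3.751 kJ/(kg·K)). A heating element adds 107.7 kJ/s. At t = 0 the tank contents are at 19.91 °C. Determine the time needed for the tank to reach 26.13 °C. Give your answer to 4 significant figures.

57.04 s

Energy balance: M c_p dT/dt = ṁ c_p (T_in − T) + 107.7.
τ = M/ṁ = 57.1355 s; T_ss = T_in + Q̇/(ṁ c_p) = 29.7593 °C.
T(t) = T_ss + (T₀ − T_ss) e^(−t/τ). Set T = 26.13:
e^(−t/τ) = (26.13 − 29.7593)/(19.91 − 29.7593) = 0.368480
t = −57.1355 · ln(0.368480) = 57.0423 s.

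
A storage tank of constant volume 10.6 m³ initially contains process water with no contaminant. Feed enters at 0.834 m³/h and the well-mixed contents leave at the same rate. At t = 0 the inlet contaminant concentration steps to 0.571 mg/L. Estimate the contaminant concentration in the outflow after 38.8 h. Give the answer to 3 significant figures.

0.544 mg/L

Transient balance on the dissolved component: V dC/dt = Q(C_in − C).
So dC/dt = (C_in − C)/τ with τ = V/Q = 10.6/0.834 = 12.710 h.
Solution: C(t) = C_in + (C₀ − C_in) e^(−t/τ).
C(38.8) = 0.571 + (0 − 0.571)·e^(−38.8/12.710) = 0.571 + (-0.57100)·0.047229 = 0.54403 mg/L.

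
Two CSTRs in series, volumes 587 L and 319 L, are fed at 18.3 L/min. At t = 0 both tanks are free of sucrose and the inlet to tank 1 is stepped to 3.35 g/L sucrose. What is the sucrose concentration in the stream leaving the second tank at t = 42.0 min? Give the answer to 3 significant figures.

1.73 g/L

Species balance on tank i: dCᵢ/dt = (Cᵢ₋₁ − Cᵢ)/τᵢ with τᵢ = Vᵢ/Q.
τ₁ = 587/18.3 = 32.077 min; τ₂ = 319/18.3 = 17.432 min.
Tank 1: C₁ = C_in(1 − e^(−t/τ₁)). Tank 2 (τ₁ ≠ τ₂): C₂ = C_in[1 − (τ₁ e^(−t/τ₁) − τ₂ e^(−t/τ₂))/(τ₁ − τ₂)].
At t = 42.0: e^(−t/τ₁) = 0.26999, e^(−t/τ₂) = 0.089869.
C₂ = 3.35·[1 − (32.077·0.26999 − 17.432·0.089869)/(14.645)] = 3.35·0.51561 = 1.7273 g/L.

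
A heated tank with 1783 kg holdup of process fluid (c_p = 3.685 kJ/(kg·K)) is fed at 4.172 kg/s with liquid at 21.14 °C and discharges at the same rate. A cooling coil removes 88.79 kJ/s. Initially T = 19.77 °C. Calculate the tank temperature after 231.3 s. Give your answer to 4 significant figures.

17.93 °C

First-law balance (no shaft work): M c_p dT/dt = ṁ c_p (T_in − T) − 88.79.
τ = M/ṁ = 427.373 s; T_ss = T_in − Q̇/(ṁ c_p) = 21.14 − 88.79/(4.172·3.685) = 15.3646 °C.
Integrating: T(t) = T_ss + (T₀ − T_ss) e^(−t/τ).
T(231.3) = 15.3646 + (4.40540)·e^(−231.3/427.373) = 15.3646 + (4.40540)·0.582042 = 17.9287 °C.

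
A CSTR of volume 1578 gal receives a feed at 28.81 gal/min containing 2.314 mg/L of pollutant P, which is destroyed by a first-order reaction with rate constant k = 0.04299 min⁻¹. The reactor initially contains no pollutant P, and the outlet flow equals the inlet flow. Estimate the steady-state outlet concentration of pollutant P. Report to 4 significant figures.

Accumulation = in − out − consumed: V dC/dt = Q C_in − Q C − k V C.
Steady state (dC/dt = 0): C_ss = Q C_in/(Q + kV) = C_in/(1 + kV/Q).
C_ss = 28.81·2.314/(28.81 + 0.04299·1578) = 66.6663/96.6482 = 0.689783 mg/L.

0.6898 mg/L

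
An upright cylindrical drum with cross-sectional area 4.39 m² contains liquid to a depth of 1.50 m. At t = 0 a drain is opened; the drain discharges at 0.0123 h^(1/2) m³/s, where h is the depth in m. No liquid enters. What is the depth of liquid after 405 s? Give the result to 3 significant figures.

0.432 m

A dh/dt = −Q_out = −0.0123 √h.
Separate and integrate: 2(√h − √h₀) = −(0.0123/A) t.
√h = √1.50 − 0.0123·405/(2·4.39) = 1.2247 − 0.56737 = 0.65738.
h = 0.65738² = 0.43214 m.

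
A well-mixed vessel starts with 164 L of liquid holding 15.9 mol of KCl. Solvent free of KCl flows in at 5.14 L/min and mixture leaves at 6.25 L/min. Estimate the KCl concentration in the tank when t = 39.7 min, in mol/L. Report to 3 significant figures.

0.0228 mol/L

Total volume: dV/dt = Q_in − Q_out = -1.1100 L/min, so V(t) = 164 − 1.1100 t and V(39.7) = 119.93 L.
No KCl enters, so dm/dt = −Q_out · (m/V).
Separate: dm/m = −Q_out dt/V(t) ⇒ ln(m/m₀) = −(Q_out/(Q_in−Q_out)) ln(V/V₀).
m = m₀ (V₀/V)^(Q_out/(Q_in−Q_out)) = 15.9 × (164/119.93)^(-5.6306) = 2.7300 mol.
C = m/V = 2.7300/119.93 = 0.022763 mol/L.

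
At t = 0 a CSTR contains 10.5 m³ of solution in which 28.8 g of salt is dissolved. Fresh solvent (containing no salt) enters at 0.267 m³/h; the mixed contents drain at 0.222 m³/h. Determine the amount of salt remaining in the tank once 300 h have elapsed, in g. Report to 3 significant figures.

0.488 g

Let m(t) be the amount of salt. Volume: V(t) = V₀ + (Q_in − Q_out) t = 10.5 + 0.045000 t; V(300) = 24.000 m³.
Solute balance: dm/dt = 0 − Q_out C = −Q_out m/V(t).
dm/m = −Q_out dt/(V₀ + 0.045000 t); integrating gives ln(m/m₀) = −(Q_out/(Q_in−Q_out)) ln(V/V₀).
m = m₀ (V₀/V)^(Q_out/(Q_in−Q_out)) = 28.8 × (10.5/24.000)^(4.9333) = 0.48777 g.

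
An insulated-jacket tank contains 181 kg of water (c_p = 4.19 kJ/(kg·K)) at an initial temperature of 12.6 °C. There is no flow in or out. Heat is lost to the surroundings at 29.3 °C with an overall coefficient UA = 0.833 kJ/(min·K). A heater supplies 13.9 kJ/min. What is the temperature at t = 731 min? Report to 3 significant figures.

31.0 °C

Unsteady energy balance on the tank contents: M c_p dT/dt = −UA(T − T_amb) + Q̇.
dT/dt = (T_ss − T)/τ with T_ss = T_amb + Q̇/UA = 29.3 + 13.9/0.833 = 45.987 °C, τ = M c_p/UA = 181·4.19/0.833 = 910.43 min.
Integrating: T(t) = T_ss + (T₀ − T_ss) e^(−t/τ).
T(731) = 45.987 + (-33.387)·0.44802 = 31.029 °C.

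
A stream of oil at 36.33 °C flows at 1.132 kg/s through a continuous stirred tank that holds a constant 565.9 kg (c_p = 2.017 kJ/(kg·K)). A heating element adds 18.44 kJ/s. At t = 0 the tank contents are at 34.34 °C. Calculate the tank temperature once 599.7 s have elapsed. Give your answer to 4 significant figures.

41.37 °C

M c_p dT/dt = ṁ c_p (T_in − T) + Q̇.
τ = M/ṁ = 499.912 s; T_ss = T_in + Q̇/(ṁ c_p) = 36.33 + 18.44/(1.132·2.017) = 44.4062 °C.
T approaches T_ss exponentially: T(t) = T_ss + (T₀ − T_ss) e^(−t/τ).
T(599.7) = 44.4062 + (-10.0662)·e^(−599.7/499.912) = 44.4062 + (-10.0662)·0.301311 = 41.3732 °C.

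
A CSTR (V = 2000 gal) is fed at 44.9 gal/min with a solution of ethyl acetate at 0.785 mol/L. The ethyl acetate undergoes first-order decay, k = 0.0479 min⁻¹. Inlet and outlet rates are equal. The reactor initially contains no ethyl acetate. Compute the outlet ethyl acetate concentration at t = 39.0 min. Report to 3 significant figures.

Accumulation = in − out − consumed: V dC/dt = Q C_in − Q C − k V C.
This is linear with rate a = Q/V + k = 0.070350 min⁻¹.
C_ss = Q C_in/(Q + kV) = 0.25051 mol/L; C(t) = C_ss + (C₀ − C_ss) e^(−a t).
C(39.0) = 0.25051 + (-0.25051)·e^(−0.070350·39.0) = 0.25051 + (-0.25051)·0.064335 = 0.23439 mol/L.

0.234 mol/L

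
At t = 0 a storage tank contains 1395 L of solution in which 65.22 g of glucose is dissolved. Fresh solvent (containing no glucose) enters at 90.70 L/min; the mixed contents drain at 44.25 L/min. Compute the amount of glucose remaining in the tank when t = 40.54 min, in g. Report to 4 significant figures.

Total volume: dV/dt = Q_in − Q_out = 46.4500 L/min, so V(t) = 1395 + 46.4500 t and V(40.54) = 3278.08 L.
Solute balance: dm/dt = 0 − Q_out C = −Q_out m/V(t).
Separate: dm/m = −Q_out dt/V(t) ⇒ ln(m/m₀) = −(Q_out/(Q_in−Q_out)) ln(V/V₀).
m = m₀ (V₀/V)^(Q_out/(Q_in−Q_out)) = 65.22 × (1395/3278.08)^(0.952637) = 28.9007 g.

28.90 g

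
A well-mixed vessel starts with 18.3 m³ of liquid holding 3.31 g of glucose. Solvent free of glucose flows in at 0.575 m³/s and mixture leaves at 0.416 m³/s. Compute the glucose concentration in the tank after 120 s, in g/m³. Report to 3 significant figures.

0.0137 g/m³

Let m(t) be the amount of glucose. Volume: V(t) = V₀ + (Q_in − Q_out) t = 18.3 + 0.15900 t; V(120) = 37.380 m³.
Species balance (pure solvent in): dm/dt = −Q_out · m/V(t).
Separate: dm/m = −Q_out dt/V(t) ⇒ ln(m/m₀) = −(Q_out/(Q_in−Q_out)) ln(V/V₀).
m = m₀ (V₀/V)^(Q_out/(Q_in−Q_out)) = 3.31 × (18.3/37.380)^(2.6164) = 0.51082 g.
C = m/V = 0.51082/37.380 = 0.013666 g/m³.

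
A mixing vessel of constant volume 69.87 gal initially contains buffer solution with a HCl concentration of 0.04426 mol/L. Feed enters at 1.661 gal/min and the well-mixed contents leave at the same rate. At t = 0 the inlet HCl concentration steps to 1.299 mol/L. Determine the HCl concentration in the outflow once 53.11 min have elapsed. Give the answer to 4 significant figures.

0.9440 mol/L

Mass balance on the solute (V constant): V dC/dt = Q(C_in − C).
So dC/dt = (C_in − C)/τ with τ = V/Q = 69.87/1.661 = 42.0650 min.
Solution: C(t) = C_in + (C₀ − C_in) e^(−t/τ).
C(53.11) = 1.299 + (0.04426 − 1.299)·e^(−53.11/42.0650) = 1.299 + (-1.25474)·0.282926 = 0.944001 mol/L.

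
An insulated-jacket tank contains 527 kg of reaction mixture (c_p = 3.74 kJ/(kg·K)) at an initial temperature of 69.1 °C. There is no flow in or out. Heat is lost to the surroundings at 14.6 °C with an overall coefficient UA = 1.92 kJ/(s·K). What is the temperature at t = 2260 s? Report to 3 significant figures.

Unsteady energy balance on the tank contents: M c_p dT/dt = −UA(T − T_amb).
dT/dt = (T_ss − T)/τ with T_ss = T_amb = 14.600 °C, τ = M c_p/UA = 527·3.74/1.92 = 1026.6 s.
This is linear first-order; T(t) = T_ss + (T₀ − T_ss) e^(−t/τ).
T(2260) = 14.600 + (54.500)·0.11063 = 20.629 °C.

20.6 °C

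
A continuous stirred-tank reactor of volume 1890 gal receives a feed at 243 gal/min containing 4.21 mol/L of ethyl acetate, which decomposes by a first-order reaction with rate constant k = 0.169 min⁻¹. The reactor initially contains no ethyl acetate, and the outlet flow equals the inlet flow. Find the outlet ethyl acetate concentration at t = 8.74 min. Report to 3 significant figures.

1.68 mol/L

V dC/dt = Q(C_in − C) − k V C.
dC/dt = (Q/V) C_in − (Q/V + k) C; effective rate a = Q/V + k = 0.12857 + 0.169 = 0.29757 min⁻¹.
C_ss = Q C_in/(Q + kV) = 1.8190 mol/L; C(t) = C_ss + (C₀ − C_ss) e^(−a t).
C(8.74) = 1.8190 + (-1.8190)·e^(−0.29757·8.74) = 1.8190 + (-1.8190)·0.074216 = 1.6840 mol/L.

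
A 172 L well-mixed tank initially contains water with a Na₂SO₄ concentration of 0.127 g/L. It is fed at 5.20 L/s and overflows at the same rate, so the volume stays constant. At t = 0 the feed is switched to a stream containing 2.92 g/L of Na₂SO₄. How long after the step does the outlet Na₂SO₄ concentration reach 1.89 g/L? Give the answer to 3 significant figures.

Unsteady species balance (constant V, well mixed): V dC/dt = Q(C_in − C), so τ = V/Q = 33.077 s.
C(t) = C_in + (C₀ − C_in) e^(−t/τ). Set C = 1.89 and solve for t:
e^(−t/τ) = (C − C_in)/(C₀ − C_in) = (1.89 − 2.92)/(0.127 − 2.92) = 0.36878
t = −τ ln(…) = 33.077 × 0.99756 = 32.996 s.

33.0 s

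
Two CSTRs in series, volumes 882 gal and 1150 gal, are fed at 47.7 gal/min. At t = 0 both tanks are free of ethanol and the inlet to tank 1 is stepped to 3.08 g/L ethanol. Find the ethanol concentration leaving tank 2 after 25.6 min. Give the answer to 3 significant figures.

1.05 g/L

Each tank obeys Vᵢ dCᵢ/dt = Q(Cᵢ₋₁ − Cᵢ), so τᵢ = Vᵢ/Q.
τ₁ = 882/47.7 = 18.491 min; τ₂ = 1150/47.7 = 24.109 min.
Solving the cascade with C₁(0)=C₂(0)=0 gives C₂(t) = C_in[1 − (τ₁ e^(−t/τ₁) − τ₂ e^(−t/τ₂))/(τ₁ − τ₂)].
At t = 25.6: e^(−t/τ₁) = 0.25045, e^(−t/τ₂) = 0.34582.
C₂ = 3.08·[1 − (18.491·0.25045 − 24.109·0.34582)/(-5.6184)] = 3.08·0.34033 = 1.0482 g/L.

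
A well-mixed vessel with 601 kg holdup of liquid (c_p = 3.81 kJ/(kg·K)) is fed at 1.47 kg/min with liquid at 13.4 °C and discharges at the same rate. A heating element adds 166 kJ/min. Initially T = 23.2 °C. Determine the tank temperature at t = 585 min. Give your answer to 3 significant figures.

M c_p dT/dt = ṁ c_p (T_in − T) + Q̇.
Rearrange: dT/dt = (T_ss − T)/τ with τ = M/ṁ = 408.84 min and T_ss = T_in + Q̇/(ṁ c_p) = 43.039 °C.
Solution: T(t) = T_ss + (T₀ − T_ss) e^(−t/τ).
T(585) = 43.039 + (-19.839)·e^(−585/408.84) = 43.039 + (-19.839)·0.23910 = 38.296 °C.

38.3 °C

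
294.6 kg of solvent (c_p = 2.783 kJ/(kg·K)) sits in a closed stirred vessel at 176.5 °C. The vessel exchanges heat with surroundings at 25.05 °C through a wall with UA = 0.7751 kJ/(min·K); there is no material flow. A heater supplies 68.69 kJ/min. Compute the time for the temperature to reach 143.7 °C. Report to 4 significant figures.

780.9 min

Lumped-capacitance energy balance: M c_p dT/dt = UA(T_amb − T) + Q̇.
τ = M c_p/UA = 1057.76 min; T_ss = T_amb + Q̇/UA = 25.05 + 68.69/0.7751 = 113.671 °C.
T(t) = T_ss + (T₀ − T_ss)e^(−t/τ); set T = 143.7:
t = −τ ln[(T − T_ss)/(T₀ − T_ss)] = −1057.76 · ln(0.477950) = 780.893 min.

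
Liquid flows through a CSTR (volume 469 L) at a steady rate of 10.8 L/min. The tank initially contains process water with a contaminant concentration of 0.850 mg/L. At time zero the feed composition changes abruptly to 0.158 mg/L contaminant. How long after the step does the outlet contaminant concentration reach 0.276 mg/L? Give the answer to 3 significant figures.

76.8 min

Mass balance on the solute (V constant): V dC/dt = Q(C_in − C), so τ = V/Q = 43.426 min.
C(t) = C_in + (C₀ − C_in) e^(−t/τ). Set C = 0.276 and solve for t:
e^(−t/τ) = (C − C_in)/(C₀ − C_in) = (0.276 − 0.158)/(0.850 − 0.158) = 0.17052
t = −τ ln(…) = 43.426 × 1.7689 = 76.816 min.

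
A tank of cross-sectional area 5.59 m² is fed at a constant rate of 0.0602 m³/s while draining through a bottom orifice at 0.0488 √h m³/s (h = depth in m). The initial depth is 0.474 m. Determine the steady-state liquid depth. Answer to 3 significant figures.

1.52 m

Level balance: A dh/dt = 0.0602 − 0.0488 √h. Setting dh/dt = 0:
Q_in = 0.0488 √h_ss ⇒ √h_ss = 0.0602/0.0488 = 1.2336.
h_ss = 1.2336² = 1.5218 m. (Since h₀ = 0.474 m < h_ss, the level will rise toward this value.)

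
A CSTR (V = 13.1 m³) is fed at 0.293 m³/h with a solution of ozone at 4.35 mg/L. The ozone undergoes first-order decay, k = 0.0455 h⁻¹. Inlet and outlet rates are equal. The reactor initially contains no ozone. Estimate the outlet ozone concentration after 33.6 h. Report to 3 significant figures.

1.29 mg/L

V dC/dt = Q(C_in − C) − k V C.
This is linear with rate a = Q/V + k = 0.067866 h⁻¹.
C_ss = Q C_in/(Q + kV) = 1.4336 mg/L; C(t) = C_ss + (C₀ − C_ss) e^(−a t).
C(33.6) = 1.4336 + (-1.4336)·e^(−0.067866·33.6) = 1.4336 + (-1.4336)·0.10225 = 1.2870 mg/L.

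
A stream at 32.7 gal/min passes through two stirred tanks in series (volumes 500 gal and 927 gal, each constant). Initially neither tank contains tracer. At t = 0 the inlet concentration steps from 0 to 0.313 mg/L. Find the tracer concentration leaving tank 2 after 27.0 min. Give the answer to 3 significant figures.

0.114 mg/L

Species balance on tank i: dCᵢ/dt = (Cᵢ₋₁ − Cᵢ)/τᵢ with τᵢ = Vᵢ/Q.
τ₁ = 500/32.7 = 15.291 min; τ₂ = 927/32.7 = 28.349 min.
Tank 1: C₁ = C_in(1 − e^(−t/τ₁)). Tank 2 (τ₁ ≠ τ₂): C₂ = C_in[1 − (τ₁ e^(−t/τ₁) − τ₂ e^(−t/τ₂))/(τ₁ − τ₂)].
At t = 27.0: e^(−t/τ₁) = 0.17105, e^(−t/τ₂) = 0.38580.
C₂ = 0.313·[1 − (15.291·0.17105 − 28.349·0.38580)/(-13.058)] = 0.313·0.36273 = 0.11353 mg/L.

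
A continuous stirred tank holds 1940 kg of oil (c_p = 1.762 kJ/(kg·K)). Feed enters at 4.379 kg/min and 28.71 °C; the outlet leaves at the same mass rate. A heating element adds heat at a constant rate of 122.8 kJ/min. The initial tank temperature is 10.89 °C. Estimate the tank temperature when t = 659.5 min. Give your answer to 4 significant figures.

Heat balance on the well-mixed liquid: M c_p dT/dt = ṁ c_p (T_in − T) + 122.8.
τ = M/ṁ = 443.024 min; T_ss = T_in + Q̇/(ṁ c_p) = 28.71 + 122.8/(4.379·1.762) = 44.6254 °C.
Solution: T(t) = T_ss + (T₀ − T_ss) e^(−t/τ).
T(659.5) = 44.6254 + (-33.7354)·e^(−659.5/443.024) = 44.6254 + (-33.7354)·0.225681 = 37.0120 °C.

37.01 °C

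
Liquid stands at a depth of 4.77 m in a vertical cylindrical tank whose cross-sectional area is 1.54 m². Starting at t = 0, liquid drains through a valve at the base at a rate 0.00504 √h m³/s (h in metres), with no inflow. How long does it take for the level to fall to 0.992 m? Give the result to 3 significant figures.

726 s

Mass balance (ρ constant): A dh/dt = −0.00504 √h.
Separate and integrate: 2(√h − √h₀) = −(0.00504/A) t.
t = 2A(√h₀ − √h)/0.00504 = 2·1.54·(√4.77 − √0.992)/0.00504
  = 3.0800 × (2.1840 − 0.99599) / 0.00504 = 726.03 s.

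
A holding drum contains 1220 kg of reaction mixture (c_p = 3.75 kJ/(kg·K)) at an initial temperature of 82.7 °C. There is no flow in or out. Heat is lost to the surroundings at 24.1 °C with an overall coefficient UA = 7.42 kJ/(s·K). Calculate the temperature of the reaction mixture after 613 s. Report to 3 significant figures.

45.8 °C

Heat balance on the well-mixed liquid: M c_p dT/dt = −UA(T − T_amb).
dT/dt = (T_ss − T)/τ with T_ss = T_amb = 24.100 °C, τ = M c_p/UA = 1220·3.75/7.42 = 616.58 s.
This is linear first-order; T(t) = T_ss + (T₀ − T_ss) e^(−t/τ).
T(613) = 24.100 + (58.600)·0.37002 = 45.783 °C.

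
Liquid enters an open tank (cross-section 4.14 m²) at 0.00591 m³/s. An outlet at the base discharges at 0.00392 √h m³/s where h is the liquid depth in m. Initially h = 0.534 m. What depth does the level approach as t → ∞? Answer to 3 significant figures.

Level balance: A dh/dt = 0.00591 − 0.00392 √h. Setting dh/dt = 0:
Q_in = 0.00392 √h_ss ⇒ √h_ss = 0.00591/0.00392 = 1.5077.
h_ss = 1.5077² = 2.2730 m. (Since h₀ = 0.534 m < h_ss, the level will rise toward this value.)

2.27 m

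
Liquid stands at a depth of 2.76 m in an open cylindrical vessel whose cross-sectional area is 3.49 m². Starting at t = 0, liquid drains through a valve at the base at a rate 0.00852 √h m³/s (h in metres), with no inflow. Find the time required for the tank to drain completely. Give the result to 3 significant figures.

Unsteady balance on liquid volume: A dh/dt = −0.00852 √h.
This is separable: 2 d(√h)/dt = −0.00852/A, so √h = √h₀ − (0.00852/(2A)) t.
Tank is empty when √h = 0: t_empty = 2A√h₀/0.00852.
t_empty = 2·3.49·√2.76/0.00852 = 6.9800·1.6613/0.00852 = 1361.0 s.

1360 s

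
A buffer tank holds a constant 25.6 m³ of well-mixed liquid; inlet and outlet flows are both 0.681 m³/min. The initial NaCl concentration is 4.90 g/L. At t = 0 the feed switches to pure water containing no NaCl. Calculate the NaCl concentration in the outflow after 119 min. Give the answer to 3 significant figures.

Unsteady species balance (constant V, well mixed): V dC/dt = Q(C_in − C).
Rewrite as dC/dt + C/τ = C_in/τ, τ = V/Q = 37.592 min.
Integrating: C(t) = C_in + (C₀ − C_in) e^(−t/τ).
C(119) = 0 + (4.90 − 0)·e^(−119/37.592) = 0 + (4.9000)·0.042189 = 0.20673 g/L.

0.207 g/L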